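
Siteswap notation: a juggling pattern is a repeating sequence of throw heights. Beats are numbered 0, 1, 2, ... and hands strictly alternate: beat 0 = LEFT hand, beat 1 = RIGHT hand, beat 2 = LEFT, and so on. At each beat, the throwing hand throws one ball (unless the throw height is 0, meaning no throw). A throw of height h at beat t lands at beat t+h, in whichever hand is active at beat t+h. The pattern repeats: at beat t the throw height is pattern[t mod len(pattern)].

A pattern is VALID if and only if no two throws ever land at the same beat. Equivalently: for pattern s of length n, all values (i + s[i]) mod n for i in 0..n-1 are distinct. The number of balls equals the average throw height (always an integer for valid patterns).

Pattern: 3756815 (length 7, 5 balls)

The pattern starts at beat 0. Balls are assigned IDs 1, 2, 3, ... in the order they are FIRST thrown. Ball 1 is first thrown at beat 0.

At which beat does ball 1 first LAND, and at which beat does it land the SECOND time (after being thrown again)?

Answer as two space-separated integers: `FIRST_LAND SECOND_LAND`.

Beat 0 (L): throw ball1 h=3 -> lands@3:R; in-air after throw: [b1@3:R]
Beat 1 (R): throw ball2 h=7 -> lands@8:L; in-air after throw: [b1@3:R b2@8:L]
Beat 2 (L): throw ball3 h=5 -> lands@7:R; in-air after throw: [b1@3:R b3@7:R b2@8:L]
Beat 3 (R): throw ball1 h=6 -> lands@9:R; in-air after throw: [b3@7:R b2@8:L b1@9:R]
Beat 4 (L): throw ball4 h=8 -> lands@12:L; in-air after throw: [b3@7:R b2@8:L b1@9:R b4@12:L]
Beat 5 (R): throw ball5 h=1 -> lands@6:L; in-air after throw: [b5@6:L b3@7:R b2@8:L b1@9:R b4@12:L]
Beat 6 (L): throw ball5 h=5 -> lands@11:R; in-air after throw: [b3@7:R b2@8:L b1@9:R b5@11:R b4@12:L]
Beat 7 (R): throw ball3 h=3 -> lands@10:L; in-air after throw: [b2@8:L b1@9:R b3@10:L b5@11:R b4@12:L]
Beat 8 (L): throw ball2 h=7 -> lands@15:R; in-air after throw: [b1@9:R b3@10:L b5@11:R b4@12:L b2@15:R]
Beat 9 (R): throw ball1 h=5 -> lands@14:L; in-air after throw: [b3@10:L b5@11:R b4@12:L b1@14:L b2@15:R]
Ball 1: thrown@0 h=3 -> first land @3; rethrown@3 h=6 -> second land @9

Answer: 3 9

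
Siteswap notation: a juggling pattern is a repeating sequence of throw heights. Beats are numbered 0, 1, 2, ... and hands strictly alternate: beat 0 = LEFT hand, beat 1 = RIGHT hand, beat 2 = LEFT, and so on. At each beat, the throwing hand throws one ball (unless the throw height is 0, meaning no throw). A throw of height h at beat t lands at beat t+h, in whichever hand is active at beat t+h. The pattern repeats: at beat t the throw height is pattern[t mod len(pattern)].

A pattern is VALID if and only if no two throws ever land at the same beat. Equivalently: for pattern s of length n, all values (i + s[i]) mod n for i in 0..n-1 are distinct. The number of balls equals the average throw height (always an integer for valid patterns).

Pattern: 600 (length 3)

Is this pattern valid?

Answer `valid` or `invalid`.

Answer: valid

Derivation:
i=0: (i + s[i]) mod n = (0 + 6) mod 3 = 0
i=1: (i + s[i]) mod n = (1 + 0) mod 3 = 1
i=2: (i + s[i]) mod n = (2 + 0) mod 3 = 2
Residues: [0, 1, 2], distinct: True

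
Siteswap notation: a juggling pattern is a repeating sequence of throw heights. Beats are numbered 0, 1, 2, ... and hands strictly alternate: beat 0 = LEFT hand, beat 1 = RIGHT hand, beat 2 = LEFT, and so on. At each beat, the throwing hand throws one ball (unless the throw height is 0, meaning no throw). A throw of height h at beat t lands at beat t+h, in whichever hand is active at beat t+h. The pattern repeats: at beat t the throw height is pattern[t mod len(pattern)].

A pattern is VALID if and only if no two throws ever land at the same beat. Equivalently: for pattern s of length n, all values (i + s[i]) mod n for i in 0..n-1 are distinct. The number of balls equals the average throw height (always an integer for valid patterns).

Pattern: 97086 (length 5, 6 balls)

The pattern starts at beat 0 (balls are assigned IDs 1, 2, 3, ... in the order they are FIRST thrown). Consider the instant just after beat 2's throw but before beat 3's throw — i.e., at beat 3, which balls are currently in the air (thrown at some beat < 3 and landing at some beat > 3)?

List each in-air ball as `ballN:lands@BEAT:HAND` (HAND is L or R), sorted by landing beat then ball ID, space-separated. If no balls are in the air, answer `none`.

Beat 0 (L): throw ball1 h=9 -> lands@9:R; in-air after throw: [b1@9:R]
Beat 1 (R): throw ball2 h=7 -> lands@8:L; in-air after throw: [b2@8:L b1@9:R]
Beat 3 (R): throw ball3 h=8 -> lands@11:R; in-air after throw: [b2@8:L b1@9:R b3@11:R]

Answer: ball2:lands@8:L ball1:lands@9:R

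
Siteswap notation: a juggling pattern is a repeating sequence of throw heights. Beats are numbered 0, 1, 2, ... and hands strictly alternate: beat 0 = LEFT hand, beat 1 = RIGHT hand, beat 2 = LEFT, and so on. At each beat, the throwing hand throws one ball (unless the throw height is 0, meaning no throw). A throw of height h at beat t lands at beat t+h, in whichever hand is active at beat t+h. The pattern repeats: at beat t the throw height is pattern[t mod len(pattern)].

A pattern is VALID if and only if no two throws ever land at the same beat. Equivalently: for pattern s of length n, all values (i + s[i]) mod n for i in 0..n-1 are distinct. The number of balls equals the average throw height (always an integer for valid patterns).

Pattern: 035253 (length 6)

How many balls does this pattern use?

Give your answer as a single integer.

Answer: 3

Derivation:
Pattern = [0, 3, 5, 2, 5, 3], length n = 6
  position 0: throw height = 0, running sum = 0
  position 1: throw height = 3, running sum = 3
  position 2: throw height = 5, running sum = 8
  position 3: throw height = 2, running sum = 10
  position 4: throw height = 5, running sum = 15
  position 5: throw height = 3, running sum = 18
Total sum = 18; balls = sum / n = 18 / 6 = 3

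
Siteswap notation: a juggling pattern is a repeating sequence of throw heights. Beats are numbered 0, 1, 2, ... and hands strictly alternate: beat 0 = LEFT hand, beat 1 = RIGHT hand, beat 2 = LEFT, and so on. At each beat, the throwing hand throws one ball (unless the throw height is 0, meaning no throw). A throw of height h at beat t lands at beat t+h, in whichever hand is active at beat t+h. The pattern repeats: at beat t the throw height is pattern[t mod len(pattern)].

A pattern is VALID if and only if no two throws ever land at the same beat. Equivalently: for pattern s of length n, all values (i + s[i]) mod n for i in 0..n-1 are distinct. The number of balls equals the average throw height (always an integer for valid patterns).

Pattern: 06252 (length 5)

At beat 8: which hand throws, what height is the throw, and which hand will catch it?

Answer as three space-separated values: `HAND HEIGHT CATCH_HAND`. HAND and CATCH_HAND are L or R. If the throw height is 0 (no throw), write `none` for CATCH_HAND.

Beat 8: 8 mod 2 = 0, so hand = L
Throw height = pattern[8 mod 5] = pattern[3] = 5
Lands at beat 8+5=13, 13 mod 2 = 1, so catch hand = R

Answer: L 5 R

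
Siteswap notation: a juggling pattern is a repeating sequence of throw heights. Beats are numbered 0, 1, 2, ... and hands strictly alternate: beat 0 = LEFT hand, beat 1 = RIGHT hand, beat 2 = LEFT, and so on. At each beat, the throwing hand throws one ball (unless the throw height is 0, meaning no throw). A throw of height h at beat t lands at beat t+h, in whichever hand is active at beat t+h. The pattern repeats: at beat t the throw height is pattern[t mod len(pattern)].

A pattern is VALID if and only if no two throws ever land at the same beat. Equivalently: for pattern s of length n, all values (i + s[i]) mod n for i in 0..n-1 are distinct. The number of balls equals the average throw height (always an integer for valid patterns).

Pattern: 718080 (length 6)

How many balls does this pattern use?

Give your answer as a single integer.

Pattern = [7, 1, 8, 0, 8, 0], length n = 6
  position 0: throw height = 7, running sum = 7
  position 1: throw height = 1, running sum = 8
  position 2: throw height = 8, running sum = 16
  position 3: throw height = 0, running sum = 16
  position 4: throw height = 8, running sum = 24
  position 5: throw height = 0, running sum = 24
Total sum = 24; balls = sum / n = 24 / 6 = 4

Answer: 4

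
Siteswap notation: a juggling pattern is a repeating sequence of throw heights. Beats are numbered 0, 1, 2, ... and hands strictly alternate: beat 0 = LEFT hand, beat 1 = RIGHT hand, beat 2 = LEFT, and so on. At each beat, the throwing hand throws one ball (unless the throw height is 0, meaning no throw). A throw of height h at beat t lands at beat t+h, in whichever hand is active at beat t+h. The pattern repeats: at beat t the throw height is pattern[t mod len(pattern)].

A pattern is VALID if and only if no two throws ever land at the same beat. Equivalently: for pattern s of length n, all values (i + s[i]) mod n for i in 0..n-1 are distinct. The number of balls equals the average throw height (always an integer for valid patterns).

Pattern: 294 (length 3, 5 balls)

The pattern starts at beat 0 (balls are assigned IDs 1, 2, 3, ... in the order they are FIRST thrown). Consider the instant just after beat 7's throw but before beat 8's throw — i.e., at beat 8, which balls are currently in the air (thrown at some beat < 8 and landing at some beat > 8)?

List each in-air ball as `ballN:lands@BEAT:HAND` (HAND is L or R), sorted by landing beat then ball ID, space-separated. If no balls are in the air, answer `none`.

Beat 0 (L): throw ball1 h=2 -> lands@2:L; in-air after throw: [b1@2:L]
Beat 1 (R): throw ball2 h=9 -> lands@10:L; in-air after throw: [b1@2:L b2@10:L]
Beat 2 (L): throw ball1 h=4 -> lands@6:L; in-air after throw: [b1@6:L b2@10:L]
Beat 3 (R): throw ball3 h=2 -> lands@5:R; in-air after throw: [b3@5:R b1@6:L b2@10:L]
Beat 4 (L): throw ball4 h=9 -> lands@13:R; in-air after throw: [b3@5:R b1@6:L b2@10:L b4@13:R]
Beat 5 (R): throw ball3 h=4 -> lands@9:R; in-air after throw: [b1@6:L b3@9:R b2@10:L b4@13:R]
Beat 6 (L): throw ball1 h=2 -> lands@8:L; in-air after throw: [b1@8:L b3@9:R b2@10:L b4@13:R]
Beat 7 (R): throw ball5 h=9 -> lands@16:L; in-air after throw: [b1@8:L b3@9:R b2@10:L b4@13:R b5@16:L]
Beat 8 (L): throw ball1 h=4 -> lands@12:L; in-air after throw: [b3@9:R b2@10:L b1@12:L b4@13:R b5@16:L]

Answer: ball3:lands@9:R ball2:lands@10:L ball4:lands@13:R ball5:lands@16:L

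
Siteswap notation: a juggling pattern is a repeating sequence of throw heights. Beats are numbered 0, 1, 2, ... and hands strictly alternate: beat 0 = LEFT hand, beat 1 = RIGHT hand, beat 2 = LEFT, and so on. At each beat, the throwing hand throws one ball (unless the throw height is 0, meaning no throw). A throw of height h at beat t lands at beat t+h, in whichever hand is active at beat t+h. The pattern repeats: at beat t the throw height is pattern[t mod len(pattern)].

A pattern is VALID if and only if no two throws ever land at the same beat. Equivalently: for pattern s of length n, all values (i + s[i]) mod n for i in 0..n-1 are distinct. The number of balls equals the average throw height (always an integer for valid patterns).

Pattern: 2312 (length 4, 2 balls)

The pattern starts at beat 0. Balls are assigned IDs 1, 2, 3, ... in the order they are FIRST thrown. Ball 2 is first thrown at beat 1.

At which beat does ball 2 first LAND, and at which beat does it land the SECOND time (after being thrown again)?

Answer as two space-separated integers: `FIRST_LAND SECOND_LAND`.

Beat 0 (L): throw ball1 h=2 -> lands@2:L; in-air after throw: [b1@2:L]
Beat 1 (R): throw ball2 h=3 -> lands@4:L; in-air after throw: [b1@2:L b2@4:L]
Beat 2 (L): throw ball1 h=1 -> lands@3:R; in-air after throw: [b1@3:R b2@4:L]
Beat 3 (R): throw ball1 h=2 -> lands@5:R; in-air after throw: [b2@4:L b1@5:R]
Beat 4 (L): throw ball2 h=2 -> lands@6:L; in-air after throw: [b1@5:R b2@6:L]
Beat 5 (R): throw ball1 h=3 -> lands@8:L; in-air after throw: [b2@6:L b1@8:L]
Beat 6 (L): throw ball2 h=1 -> lands@7:R; in-air after throw: [b2@7:R b1@8:L]
Ball 2: thrown@1 h=3 -> first land @4; rethrown@4 h=2 -> second land @6

Answer: 4 6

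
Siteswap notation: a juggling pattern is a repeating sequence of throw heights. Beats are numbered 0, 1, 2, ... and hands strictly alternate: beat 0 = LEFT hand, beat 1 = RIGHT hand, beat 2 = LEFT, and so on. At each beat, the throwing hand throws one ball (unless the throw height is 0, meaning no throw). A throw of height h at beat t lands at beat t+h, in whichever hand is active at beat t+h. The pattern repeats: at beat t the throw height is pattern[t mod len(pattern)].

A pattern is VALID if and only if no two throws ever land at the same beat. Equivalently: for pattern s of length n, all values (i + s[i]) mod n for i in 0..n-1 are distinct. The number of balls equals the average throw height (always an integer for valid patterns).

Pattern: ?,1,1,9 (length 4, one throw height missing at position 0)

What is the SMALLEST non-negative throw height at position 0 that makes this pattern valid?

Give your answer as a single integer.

Answer: 1

Derivation:
i=0: s[i]=? (unknown)
i=1: (1 + 1) mod 4 = 2
i=2: (2 + 1) mod 4 = 3
i=3: (3 + 9) mod 4 = 0
Known residues: [0, 2, 3]; need a permutation of 0..3, so missing residue r = 1
Need (0 + s) mod 4 = 1; smallest s = (1 - 0) mod 4 = 1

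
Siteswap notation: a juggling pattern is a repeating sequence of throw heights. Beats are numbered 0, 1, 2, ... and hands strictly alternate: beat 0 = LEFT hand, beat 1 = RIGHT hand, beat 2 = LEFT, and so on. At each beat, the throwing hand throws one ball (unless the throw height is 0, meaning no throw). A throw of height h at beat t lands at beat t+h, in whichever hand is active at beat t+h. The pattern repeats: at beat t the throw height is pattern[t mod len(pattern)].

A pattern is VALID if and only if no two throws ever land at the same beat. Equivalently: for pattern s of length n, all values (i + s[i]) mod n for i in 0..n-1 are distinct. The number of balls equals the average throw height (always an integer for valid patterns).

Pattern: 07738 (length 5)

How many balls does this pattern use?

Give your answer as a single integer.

Answer: 5

Derivation:
Pattern = [0, 7, 7, 3, 8], length n = 5
  position 0: throw height = 0, running sum = 0
  position 1: throw height = 7, running sum = 7
  position 2: throw height = 7, running sum = 14
  position 3: throw height = 3, running sum = 17
  position 4: throw height = 8, running sum = 25
Total sum = 25; balls = sum / n = 25 / 5 = 5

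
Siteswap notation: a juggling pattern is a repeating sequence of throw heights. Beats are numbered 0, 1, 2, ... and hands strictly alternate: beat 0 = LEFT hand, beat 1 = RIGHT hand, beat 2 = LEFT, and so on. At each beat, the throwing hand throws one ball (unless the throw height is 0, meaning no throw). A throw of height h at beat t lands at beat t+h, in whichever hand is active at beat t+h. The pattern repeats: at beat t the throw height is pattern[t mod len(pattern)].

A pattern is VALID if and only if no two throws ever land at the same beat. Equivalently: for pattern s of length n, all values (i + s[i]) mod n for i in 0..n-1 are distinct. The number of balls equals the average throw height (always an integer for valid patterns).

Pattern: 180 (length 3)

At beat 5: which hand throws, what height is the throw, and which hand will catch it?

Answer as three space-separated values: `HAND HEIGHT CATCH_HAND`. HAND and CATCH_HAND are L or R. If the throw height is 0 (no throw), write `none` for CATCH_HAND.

Beat 5: 5 mod 2 = 1, so hand = R
Throw height = pattern[5 mod 3] = pattern[2] = 0

Answer: R 0 none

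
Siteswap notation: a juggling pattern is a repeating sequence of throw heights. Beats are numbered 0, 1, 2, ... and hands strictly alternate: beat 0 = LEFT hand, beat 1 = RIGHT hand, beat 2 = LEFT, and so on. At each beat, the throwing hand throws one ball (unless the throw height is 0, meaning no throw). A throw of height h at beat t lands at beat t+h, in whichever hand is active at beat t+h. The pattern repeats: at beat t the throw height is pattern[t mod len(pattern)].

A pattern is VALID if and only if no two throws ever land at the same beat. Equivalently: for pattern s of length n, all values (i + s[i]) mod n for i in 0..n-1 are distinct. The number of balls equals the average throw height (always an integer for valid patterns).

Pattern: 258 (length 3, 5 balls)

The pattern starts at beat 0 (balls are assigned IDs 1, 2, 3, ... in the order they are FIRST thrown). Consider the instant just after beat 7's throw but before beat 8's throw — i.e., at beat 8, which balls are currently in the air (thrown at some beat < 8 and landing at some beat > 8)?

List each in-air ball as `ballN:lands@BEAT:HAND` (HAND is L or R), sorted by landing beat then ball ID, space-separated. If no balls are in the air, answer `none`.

Answer: ball4:lands@9:R ball1:lands@10:L ball5:lands@12:L ball3:lands@13:R

Derivation:
Beat 0 (L): throw ball1 h=2 -> lands@2:L; in-air after throw: [b1@2:L]
Beat 1 (R): throw ball2 h=5 -> lands@6:L; in-air after throw: [b1@2:L b2@6:L]
Beat 2 (L): throw ball1 h=8 -> lands@10:L; in-air after throw: [b2@6:L b1@10:L]
Beat 3 (R): throw ball3 h=2 -> lands@5:R; in-air after throw: [b3@5:R b2@6:L b1@10:L]
Beat 4 (L): throw ball4 h=5 -> lands@9:R; in-air after throw: [b3@5:R b2@6:L b4@9:R b1@10:L]
Beat 5 (R): throw ball3 h=8 -> lands@13:R; in-air after throw: [b2@6:L b4@9:R b1@10:L b3@13:R]
Beat 6 (L): throw ball2 h=2 -> lands@8:L; in-air after throw: [b2@8:L b4@9:R b1@10:L b3@13:R]
Beat 7 (R): throw ball5 h=5 -> lands@12:L; in-air after throw: [b2@8:L b4@9:R b1@10:L b5@12:L b3@13:R]
Beat 8 (L): throw ball2 h=8 -> lands@16:L; in-air after throw: [b4@9:R b1@10:L b5@12:L b3@13:R b2@16:L]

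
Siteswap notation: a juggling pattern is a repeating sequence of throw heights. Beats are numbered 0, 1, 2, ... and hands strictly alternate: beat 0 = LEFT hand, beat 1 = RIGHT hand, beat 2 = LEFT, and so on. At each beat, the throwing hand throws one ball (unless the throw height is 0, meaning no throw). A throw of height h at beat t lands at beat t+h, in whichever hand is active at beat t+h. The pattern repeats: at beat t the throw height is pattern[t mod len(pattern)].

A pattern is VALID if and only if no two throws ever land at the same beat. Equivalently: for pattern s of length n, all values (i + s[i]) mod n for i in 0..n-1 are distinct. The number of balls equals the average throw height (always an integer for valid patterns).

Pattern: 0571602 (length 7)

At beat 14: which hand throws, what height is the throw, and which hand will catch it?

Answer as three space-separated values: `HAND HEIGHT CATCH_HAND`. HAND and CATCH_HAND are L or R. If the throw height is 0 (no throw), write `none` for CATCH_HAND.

Answer: L 0 none

Derivation:
Beat 14: 14 mod 2 = 0, so hand = L
Throw height = pattern[14 mod 7] = pattern[0] = 0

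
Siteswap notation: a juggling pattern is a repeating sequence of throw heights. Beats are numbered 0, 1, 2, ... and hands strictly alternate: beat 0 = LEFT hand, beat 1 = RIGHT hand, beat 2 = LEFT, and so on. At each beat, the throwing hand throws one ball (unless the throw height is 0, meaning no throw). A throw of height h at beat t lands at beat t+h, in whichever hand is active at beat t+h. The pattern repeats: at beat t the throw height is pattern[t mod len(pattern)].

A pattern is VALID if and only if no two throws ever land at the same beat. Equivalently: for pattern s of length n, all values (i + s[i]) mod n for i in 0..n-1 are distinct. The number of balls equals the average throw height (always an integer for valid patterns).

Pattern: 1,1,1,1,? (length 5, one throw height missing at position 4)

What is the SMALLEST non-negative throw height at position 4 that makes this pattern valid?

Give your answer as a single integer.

Answer: 1

Derivation:
i=0: (0 + 1) mod 5 = 1
i=1: (1 + 1) mod 5 = 2
i=2: (2 + 1) mod 5 = 3
i=3: (3 + 1) mod 5 = 4
i=4: s[i]=? (unknown)
Known residues: [1, 2, 3, 4]; need a permutation of 0..4, so missing residue r = 0
Need (4 + s) mod 5 = 0; smallest s = (0 - 4) mod 5 = 1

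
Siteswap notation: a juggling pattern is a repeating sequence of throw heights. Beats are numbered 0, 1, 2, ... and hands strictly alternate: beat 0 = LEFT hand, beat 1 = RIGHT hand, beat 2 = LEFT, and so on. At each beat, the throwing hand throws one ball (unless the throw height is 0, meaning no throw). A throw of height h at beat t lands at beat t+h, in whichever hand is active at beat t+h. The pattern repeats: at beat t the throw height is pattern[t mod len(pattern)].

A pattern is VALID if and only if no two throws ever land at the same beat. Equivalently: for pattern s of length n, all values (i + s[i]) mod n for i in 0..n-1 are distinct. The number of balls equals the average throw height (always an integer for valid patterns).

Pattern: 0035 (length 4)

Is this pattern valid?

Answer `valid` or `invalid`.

i=0: (i + s[i]) mod n = (0 + 0) mod 4 = 0
i=1: (i + s[i]) mod n = (1 + 0) mod 4 = 1
i=2: (i + s[i]) mod n = (2 + 3) mod 4 = 1
i=3: (i + s[i]) mod n = (3 + 5) mod 4 = 0
Residues: [0, 1, 1, 0], distinct: False

Answer: invalid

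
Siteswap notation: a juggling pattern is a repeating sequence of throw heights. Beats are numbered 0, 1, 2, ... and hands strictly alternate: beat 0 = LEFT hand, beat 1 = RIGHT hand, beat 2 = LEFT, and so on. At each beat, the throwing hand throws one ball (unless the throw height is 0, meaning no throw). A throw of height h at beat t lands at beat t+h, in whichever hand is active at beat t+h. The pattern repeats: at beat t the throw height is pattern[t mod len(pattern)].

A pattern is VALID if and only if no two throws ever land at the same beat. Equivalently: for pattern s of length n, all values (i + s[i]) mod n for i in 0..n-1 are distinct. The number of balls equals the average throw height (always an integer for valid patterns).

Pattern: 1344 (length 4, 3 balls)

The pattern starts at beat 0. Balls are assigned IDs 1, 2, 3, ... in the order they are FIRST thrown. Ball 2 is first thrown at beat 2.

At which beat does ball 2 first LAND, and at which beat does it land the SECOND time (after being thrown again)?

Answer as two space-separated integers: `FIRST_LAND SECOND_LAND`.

Answer: 6 10

Derivation:
Beat 0 (L): throw ball1 h=1 -> lands@1:R; in-air after throw: [b1@1:R]
Beat 1 (R): throw ball1 h=3 -> lands@4:L; in-air after throw: [b1@4:L]
Beat 2 (L): throw ball2 h=4 -> lands@6:L; in-air after throw: [b1@4:L b2@6:L]
Beat 3 (R): throw ball3 h=4 -> lands@7:R; in-air after throw: [b1@4:L b2@6:L b3@7:R]
Beat 4 (L): throw ball1 h=1 -> lands@5:R; in-air after throw: [b1@5:R b2@6:L b3@7:R]
Beat 5 (R): throw ball1 h=3 -> lands@8:L; in-air after throw: [b2@6:L b3@7:R b1@8:L]
Beat 6 (L): throw ball2 h=4 -> lands@10:L; in-air after throw: [b3@7:R b1@8:L b2@10:L]
Beat 7 (R): throw ball3 h=4 -> lands@11:R; in-air after throw: [b1@8:L b2@10:L b3@11:R]
Beat 8 (L): throw ball1 h=1 -> lands@9:R; in-air after throw: [b1@9:R b2@10:L b3@11:R]
Beat 9 (R): throw ball1 h=3 -> lands@12:L; in-air after throw: [b2@10:L b3@11:R b1@12:L]
Beat 10 (L): throw ball2 h=4 -> lands@14:L; in-air after throw: [b3@11:R b1@12:L b2@14:L]
Ball 2: thrown@2 h=4 -> first land @6; rethrown@6 h=4 -> second land @10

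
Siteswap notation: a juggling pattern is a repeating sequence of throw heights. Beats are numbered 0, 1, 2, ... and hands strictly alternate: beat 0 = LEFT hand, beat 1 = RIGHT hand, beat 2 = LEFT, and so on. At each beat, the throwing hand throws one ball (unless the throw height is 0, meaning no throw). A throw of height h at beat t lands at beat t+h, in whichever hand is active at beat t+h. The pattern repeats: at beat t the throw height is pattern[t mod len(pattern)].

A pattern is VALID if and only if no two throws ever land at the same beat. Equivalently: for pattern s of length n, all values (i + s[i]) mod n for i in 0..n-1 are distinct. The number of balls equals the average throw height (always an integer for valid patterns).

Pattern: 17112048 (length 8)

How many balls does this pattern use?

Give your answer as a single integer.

Pattern = [1, 7, 1, 1, 2, 0, 4, 8], length n = 8
  position 0: throw height = 1, running sum = 1
  position 1: throw height = 7, running sum = 8
  position 2: throw height = 1, running sum = 9
  position 3: throw height = 1, running sum = 10
  position 4: throw height = 2, running sum = 12
  position 5: throw height = 0, running sum = 12
  position 6: throw height = 4, running sum = 16
  position 7: throw height = 8, running sum = 24
Total sum = 24; balls = sum / n = 24 / 8 = 3

Answer: 3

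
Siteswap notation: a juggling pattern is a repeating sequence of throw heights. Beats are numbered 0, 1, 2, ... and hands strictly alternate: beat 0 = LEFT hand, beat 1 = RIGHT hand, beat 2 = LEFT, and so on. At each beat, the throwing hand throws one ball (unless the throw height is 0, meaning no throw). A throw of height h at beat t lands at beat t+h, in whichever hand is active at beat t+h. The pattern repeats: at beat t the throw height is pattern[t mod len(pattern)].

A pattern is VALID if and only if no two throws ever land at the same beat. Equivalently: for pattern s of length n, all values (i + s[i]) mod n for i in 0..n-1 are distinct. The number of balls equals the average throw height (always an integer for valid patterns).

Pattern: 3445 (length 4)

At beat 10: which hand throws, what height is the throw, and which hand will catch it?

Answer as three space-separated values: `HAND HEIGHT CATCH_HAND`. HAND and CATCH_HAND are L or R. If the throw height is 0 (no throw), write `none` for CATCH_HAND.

Answer: L 4 L

Derivation:
Beat 10: 10 mod 2 = 0, so hand = L
Throw height = pattern[10 mod 4] = pattern[2] = 4
Lands at beat 10+4=14, 14 mod 2 = 0, so catch hand = L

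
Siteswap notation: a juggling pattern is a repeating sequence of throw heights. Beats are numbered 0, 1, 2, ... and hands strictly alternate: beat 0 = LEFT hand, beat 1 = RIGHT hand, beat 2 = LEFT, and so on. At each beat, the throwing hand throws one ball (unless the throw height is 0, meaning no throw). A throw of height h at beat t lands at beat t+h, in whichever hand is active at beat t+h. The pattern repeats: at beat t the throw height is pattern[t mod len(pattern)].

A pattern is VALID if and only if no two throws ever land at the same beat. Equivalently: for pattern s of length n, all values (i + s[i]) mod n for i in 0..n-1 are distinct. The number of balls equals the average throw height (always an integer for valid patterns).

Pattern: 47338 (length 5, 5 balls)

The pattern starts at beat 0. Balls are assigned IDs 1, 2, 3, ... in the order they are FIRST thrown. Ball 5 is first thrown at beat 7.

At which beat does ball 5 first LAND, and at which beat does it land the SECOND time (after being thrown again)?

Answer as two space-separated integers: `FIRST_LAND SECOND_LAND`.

Answer: 10 14

Derivation:
Beat 0 (L): throw ball1 h=4 -> lands@4:L; in-air after throw: [b1@4:L]
Beat 1 (R): throw ball2 h=7 -> lands@8:L; in-air after throw: [b1@4:L b2@8:L]
Beat 2 (L): throw ball3 h=3 -> lands@5:R; in-air after throw: [b1@4:L b3@5:R b2@8:L]
Beat 3 (R): throw ball4 h=3 -> lands@6:L; in-air after throw: [b1@4:L b3@5:R b4@6:L b2@8:L]
Beat 4 (L): throw ball1 h=8 -> lands@12:L; in-air after throw: [b3@5:R b4@6:L b2@8:L b1@12:L]
Beat 5 (R): throw ball3 h=4 -> lands@9:R; in-air after throw: [b4@6:L b2@8:L b3@9:R b1@12:L]
Beat 6 (L): throw ball4 h=7 -> lands@13:R; in-air after throw: [b2@8:L b3@9:R b1@12:L b4@13:R]
Beat 7 (R): throw ball5 h=3 -> lands@10:L; in-air after throw: [b2@8:L b3@9:R b5@10:L b1@12:L b4@13:R]
Beat 8 (L): throw ball2 h=3 -> lands@11:R; in-air after throw: [b3@9:R b5@10:L b2@11:R b1@12:L b4@13:R]
Beat 9 (R): throw ball3 h=8 -> lands@17:R; in-air after throw: [b5@10:L b2@11:R b1@12:L b4@13:R b3@17:R]
Beat 10 (L): throw ball5 h=4 -> lands@14:L; in-air after throw: [b2@11:R b1@12:L b4@13:R b5@14:L b3@17:R]
Beat 11 (R): throw ball2 h=7 -> lands@18:L; in-air after throw: [b1@12:L b4@13:R b5@14:L b3@17:R b2@18:L]
Beat 12 (L): throw ball1 h=3 -> lands@15:R; in-air after throw: [b4@13:R b5@14:L b1@15:R b3@17:R b2@18:L]
Beat 13 (R): throw ball4 h=3 -> lands@16:L; in-air after throw: [b5@14:L b1@15:R b4@16:L b3@17:R b2@18:L]
Beat 14 (L): throw ball5 h=8 -> lands@22:L; in-air after throw: [b1@15:R b4@16:L b3@17:R b2@18:L b5@22:L]
Ball 5: thrown@7 h=3 -> first land @10; rethrown@10 h=4 -> second land @14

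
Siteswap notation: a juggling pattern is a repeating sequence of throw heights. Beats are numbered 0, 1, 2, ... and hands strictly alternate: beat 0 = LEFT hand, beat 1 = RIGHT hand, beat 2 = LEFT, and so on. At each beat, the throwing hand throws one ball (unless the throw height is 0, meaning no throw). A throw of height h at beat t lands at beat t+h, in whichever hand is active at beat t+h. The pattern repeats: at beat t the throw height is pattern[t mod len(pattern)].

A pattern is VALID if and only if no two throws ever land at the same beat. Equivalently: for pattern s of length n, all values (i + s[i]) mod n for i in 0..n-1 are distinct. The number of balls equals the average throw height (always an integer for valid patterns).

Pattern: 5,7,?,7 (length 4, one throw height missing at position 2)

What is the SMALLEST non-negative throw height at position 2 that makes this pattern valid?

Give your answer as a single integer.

Answer: 1

Derivation:
i=0: (0 + 5) mod 4 = 1
i=1: (1 + 7) mod 4 = 0
i=2: s[i]=? (unknown)
i=3: (3 + 7) mod 4 = 2
Known residues: [0, 1, 2]; need a permutation of 0..3, so missing residue r = 3
Need (2 + s) mod 4 = 3; smallest s = (3 - 2) mod 4 = 1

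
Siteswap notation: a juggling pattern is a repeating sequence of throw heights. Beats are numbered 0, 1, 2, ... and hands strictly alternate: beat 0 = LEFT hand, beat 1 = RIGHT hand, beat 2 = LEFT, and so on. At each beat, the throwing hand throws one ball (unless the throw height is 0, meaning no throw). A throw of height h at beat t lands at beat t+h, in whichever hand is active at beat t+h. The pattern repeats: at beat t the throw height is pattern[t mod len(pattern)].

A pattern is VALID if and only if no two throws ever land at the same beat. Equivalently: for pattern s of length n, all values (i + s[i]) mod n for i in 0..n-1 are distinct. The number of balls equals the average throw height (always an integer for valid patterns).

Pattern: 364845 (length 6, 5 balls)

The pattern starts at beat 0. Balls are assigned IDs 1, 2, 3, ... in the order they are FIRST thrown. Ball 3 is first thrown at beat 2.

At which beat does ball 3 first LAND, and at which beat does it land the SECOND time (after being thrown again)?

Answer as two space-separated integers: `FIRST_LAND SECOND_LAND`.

Beat 0 (L): throw ball1 h=3 -> lands@3:R; in-air after throw: [b1@3:R]
Beat 1 (R): throw ball2 h=6 -> lands@7:R; in-air after throw: [b1@3:R b2@7:R]
Beat 2 (L): throw ball3 h=4 -> lands@6:L; in-air after throw: [b1@3:R b3@6:L b2@7:R]
Beat 3 (R): throw ball1 h=8 -> lands@11:R; in-air after throw: [b3@6:L b2@7:R b1@11:R]
Beat 4 (L): throw ball4 h=4 -> lands@8:L; in-air after throw: [b3@6:L b2@7:R b4@8:L b1@11:R]
Beat 5 (R): throw ball5 h=5 -> lands@10:L; in-air after throw: [b3@6:L b2@7:R b4@8:L b5@10:L b1@11:R]
Beat 6 (L): throw ball3 h=3 -> lands@9:R; in-air after throw: [b2@7:R b4@8:L b3@9:R b5@10:L b1@11:R]
Beat 7 (R): throw ball2 h=6 -> lands@13:R; in-air after throw: [b4@8:L b3@9:R b5@10:L b1@11:R b2@13:R]
Beat 8 (L): throw ball4 h=4 -> lands@12:L; in-air after throw: [b3@9:R b5@10:L b1@11:R b4@12:L b2@13:R]
Beat 9 (R): throw ball3 h=8 -> lands@17:R; in-air after throw: [b5@10:L b1@11:R b4@12:L b2@13:R b3@17:R]
Ball 3: thrown@2 h=4 -> first land @6; rethrown@6 h=3 -> second land @9

Answer: 6 9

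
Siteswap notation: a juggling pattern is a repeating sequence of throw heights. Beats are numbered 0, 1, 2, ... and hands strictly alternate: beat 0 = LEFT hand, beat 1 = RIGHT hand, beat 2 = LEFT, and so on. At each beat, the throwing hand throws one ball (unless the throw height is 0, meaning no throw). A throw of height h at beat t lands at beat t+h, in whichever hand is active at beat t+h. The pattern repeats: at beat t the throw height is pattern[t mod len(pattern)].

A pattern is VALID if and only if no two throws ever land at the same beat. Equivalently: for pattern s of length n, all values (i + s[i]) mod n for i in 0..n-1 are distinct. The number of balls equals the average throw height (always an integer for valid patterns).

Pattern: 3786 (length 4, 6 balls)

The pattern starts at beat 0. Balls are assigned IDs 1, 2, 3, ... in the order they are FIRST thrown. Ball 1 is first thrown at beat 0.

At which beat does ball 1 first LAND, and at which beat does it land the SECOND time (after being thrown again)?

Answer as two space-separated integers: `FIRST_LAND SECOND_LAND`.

Beat 0 (L): throw ball1 h=3 -> lands@3:R; in-air after throw: [b1@3:R]
Beat 1 (R): throw ball2 h=7 -> lands@8:L; in-air after throw: [b1@3:R b2@8:L]
Beat 2 (L): throw ball3 h=8 -> lands@10:L; in-air after throw: [b1@3:R b2@8:L b3@10:L]
Beat 3 (R): throw ball1 h=6 -> lands@9:R; in-air after throw: [b2@8:L b1@9:R b3@10:L]
Beat 4 (L): throw ball4 h=3 -> lands@7:R; in-air after throw: [b4@7:R b2@8:L b1@9:R b3@10:L]
Beat 5 (R): throw ball5 h=7 -> lands@12:L; in-air after throw: [b4@7:R b2@8:L b1@9:R b3@10:L b5@12:L]
Beat 6 (L): throw ball6 h=8 -> lands@14:L; in-air after throw: [b4@7:R b2@8:L b1@9:R b3@10:L b5@12:L b6@14:L]
Beat 7 (R): throw ball4 h=6 -> lands@13:R; in-air after throw: [b2@8:L b1@9:R b3@10:L b5@12:L b4@13:R b6@14:L]
Beat 8 (L): throw ball2 h=3 -> lands@11:R; in-air after throw: [b1@9:R b3@10:L b2@11:R b5@12:L b4@13:R b6@14:L]
Beat 9 (R): throw ball1 h=7 -> lands@16:L; in-air after throw: [b3@10:L b2@11:R b5@12:L b4@13:R b6@14:L b1@16:L]
Ball 1: thrown@0 h=3 -> first land @3; rethrown@3 h=6 -> second land @9

Answer: 3 9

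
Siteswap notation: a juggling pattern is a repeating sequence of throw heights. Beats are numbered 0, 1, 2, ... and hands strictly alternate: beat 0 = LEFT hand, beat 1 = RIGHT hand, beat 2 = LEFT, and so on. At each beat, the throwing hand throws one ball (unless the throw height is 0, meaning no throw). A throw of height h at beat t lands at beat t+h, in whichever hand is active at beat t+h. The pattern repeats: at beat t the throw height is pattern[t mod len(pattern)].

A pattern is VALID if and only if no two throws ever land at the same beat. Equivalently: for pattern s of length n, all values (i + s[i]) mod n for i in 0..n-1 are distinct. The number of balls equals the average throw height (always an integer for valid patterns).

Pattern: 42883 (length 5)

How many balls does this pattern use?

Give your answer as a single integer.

Pattern = [4, 2, 8, 8, 3], length n = 5
  position 0: throw height = 4, running sum = 4
  position 1: throw height = 2, running sum = 6
  position 2: throw height = 8, running sum = 14
  position 3: throw height = 8, running sum = 22
  position 4: throw height = 3, running sum = 25
Total sum = 25; balls = sum / n = 25 / 5 = 5

Answer: 5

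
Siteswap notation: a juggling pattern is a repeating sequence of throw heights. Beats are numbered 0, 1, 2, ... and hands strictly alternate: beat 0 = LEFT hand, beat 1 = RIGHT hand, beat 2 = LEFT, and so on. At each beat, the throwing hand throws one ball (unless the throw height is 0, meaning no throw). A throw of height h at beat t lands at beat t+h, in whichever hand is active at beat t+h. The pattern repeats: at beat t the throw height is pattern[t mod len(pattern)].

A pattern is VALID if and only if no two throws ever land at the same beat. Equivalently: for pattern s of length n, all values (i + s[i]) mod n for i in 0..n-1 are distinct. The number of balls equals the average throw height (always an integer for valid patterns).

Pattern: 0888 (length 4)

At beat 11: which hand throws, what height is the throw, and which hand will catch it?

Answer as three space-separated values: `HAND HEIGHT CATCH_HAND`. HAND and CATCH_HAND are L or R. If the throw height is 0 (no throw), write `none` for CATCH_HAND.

Answer: R 8 R

Derivation:
Beat 11: 11 mod 2 = 1, so hand = R
Throw height = pattern[11 mod 4] = pattern[3] = 8
Lands at beat 11+8=19, 19 mod 2 = 1, so catch hand = R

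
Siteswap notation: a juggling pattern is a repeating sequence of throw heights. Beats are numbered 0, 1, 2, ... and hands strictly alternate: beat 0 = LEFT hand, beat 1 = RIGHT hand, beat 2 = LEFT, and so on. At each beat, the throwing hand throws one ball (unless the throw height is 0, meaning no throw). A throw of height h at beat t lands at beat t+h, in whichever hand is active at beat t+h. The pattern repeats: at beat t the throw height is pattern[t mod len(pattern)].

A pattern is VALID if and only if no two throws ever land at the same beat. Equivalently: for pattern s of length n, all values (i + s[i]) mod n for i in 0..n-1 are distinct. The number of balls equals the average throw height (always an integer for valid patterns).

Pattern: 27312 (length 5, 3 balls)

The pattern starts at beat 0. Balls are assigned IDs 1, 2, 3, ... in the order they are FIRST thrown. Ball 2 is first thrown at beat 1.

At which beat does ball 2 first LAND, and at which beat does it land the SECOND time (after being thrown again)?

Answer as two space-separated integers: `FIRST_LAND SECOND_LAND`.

Answer: 8 9

Derivation:
Beat 0 (L): throw ball1 h=2 -> lands@2:L; in-air after throw: [b1@2:L]
Beat 1 (R): throw ball2 h=7 -> lands@8:L; in-air after throw: [b1@2:L b2@8:L]
Beat 2 (L): throw ball1 h=3 -> lands@5:R; in-air after throw: [b1@5:R b2@8:L]
Beat 3 (R): throw ball3 h=1 -> lands@4:L; in-air after throw: [b3@4:L b1@5:R b2@8:L]
Beat 4 (L): throw ball3 h=2 -> lands@6:L; in-air after throw: [b1@5:R b3@6:L b2@8:L]
Beat 5 (R): throw ball1 h=2 -> lands@7:R; in-air after throw: [b3@6:L b1@7:R b2@8:L]
Beat 6 (L): throw ball3 h=7 -> lands@13:R; in-air after throw: [b1@7:R b2@8:L b3@13:R]
Beat 7 (R): throw ball1 h=3 -> lands@10:L; in-air after throw: [b2@8:L b1@10:L b3@13:R]
Beat 8 (L): throw ball2 h=1 -> lands@9:R; in-air after throw: [b2@9:R b1@10:L b3@13:R]
Beat 9 (R): throw ball2 h=2 -> lands@11:R; in-air after throw: [b1@10:L b2@11:R b3@13:R]
Ball 2: thrown@1 h=7 -> first land @8; rethrown@8 h=1 -> second land @9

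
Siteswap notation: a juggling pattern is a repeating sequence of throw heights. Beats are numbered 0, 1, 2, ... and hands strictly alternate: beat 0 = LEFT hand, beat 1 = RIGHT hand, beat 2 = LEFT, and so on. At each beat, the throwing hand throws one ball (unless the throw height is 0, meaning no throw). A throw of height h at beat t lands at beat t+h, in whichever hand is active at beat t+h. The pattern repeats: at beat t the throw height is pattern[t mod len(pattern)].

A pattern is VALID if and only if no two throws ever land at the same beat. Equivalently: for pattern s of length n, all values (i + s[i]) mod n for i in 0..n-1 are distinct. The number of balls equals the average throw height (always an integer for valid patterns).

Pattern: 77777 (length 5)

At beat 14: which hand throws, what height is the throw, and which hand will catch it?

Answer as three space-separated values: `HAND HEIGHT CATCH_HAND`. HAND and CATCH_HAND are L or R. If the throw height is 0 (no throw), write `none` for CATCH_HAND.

Beat 14: 14 mod 2 = 0, so hand = L
Throw height = pattern[14 mod 5] = pattern[4] = 7
Lands at beat 14+7=21, 21 mod 2 = 1, so catch hand = R

Answer: L 7 R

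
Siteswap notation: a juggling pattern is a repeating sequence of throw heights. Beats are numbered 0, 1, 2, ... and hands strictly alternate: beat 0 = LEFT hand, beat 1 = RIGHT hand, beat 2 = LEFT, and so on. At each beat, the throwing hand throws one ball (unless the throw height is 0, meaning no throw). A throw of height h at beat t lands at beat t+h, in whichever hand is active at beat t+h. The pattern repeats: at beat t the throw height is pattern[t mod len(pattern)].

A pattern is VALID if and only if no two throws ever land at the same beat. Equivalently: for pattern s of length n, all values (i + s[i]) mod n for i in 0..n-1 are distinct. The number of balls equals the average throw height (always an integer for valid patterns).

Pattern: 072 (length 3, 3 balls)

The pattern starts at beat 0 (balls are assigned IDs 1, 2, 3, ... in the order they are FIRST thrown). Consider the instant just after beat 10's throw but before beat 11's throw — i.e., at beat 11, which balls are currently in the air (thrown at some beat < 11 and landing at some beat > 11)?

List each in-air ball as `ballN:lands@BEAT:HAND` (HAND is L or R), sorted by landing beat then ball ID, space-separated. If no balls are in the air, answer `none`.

Answer: ball3:lands@14:L ball1:lands@17:R

Derivation:
Beat 1 (R): throw ball1 h=7 -> lands@8:L; in-air after throw: [b1@8:L]
Beat 2 (L): throw ball2 h=2 -> lands@4:L; in-air after throw: [b2@4:L b1@8:L]
Beat 4 (L): throw ball2 h=7 -> lands@11:R; in-air after throw: [b1@8:L b2@11:R]
Beat 5 (R): throw ball3 h=2 -> lands@7:R; in-air after throw: [b3@7:R b1@8:L b2@11:R]
Beat 7 (R): throw ball3 h=7 -> lands@14:L; in-air after throw: [b1@8:L b2@11:R b3@14:L]
Beat 8 (L): throw ball1 h=2 -> lands@10:L; in-air after throw: [b1@10:L b2@11:R b3@14:L]
Beat 10 (L): throw ball1 h=7 -> lands@17:R; in-air after throw: [b2@11:R b3@14:L b1@17:R]
Beat 11 (R): throw ball2 h=2 -> lands@13:R; in-air after throw: [b2@13:R b3@14:L b1@17:R]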